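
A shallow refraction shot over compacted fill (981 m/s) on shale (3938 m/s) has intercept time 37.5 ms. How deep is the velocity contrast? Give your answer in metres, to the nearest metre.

θ_c = arcsin(981/3938) = 14.42°; cos θ_c = 0.9685.
tᵢ = 2h cos θ_c/V₁ ⇒ h = tᵢ·V₁/(2 cos θ_c) = 0.0375·981/(2·0.9685) = 18.99 m.

19 m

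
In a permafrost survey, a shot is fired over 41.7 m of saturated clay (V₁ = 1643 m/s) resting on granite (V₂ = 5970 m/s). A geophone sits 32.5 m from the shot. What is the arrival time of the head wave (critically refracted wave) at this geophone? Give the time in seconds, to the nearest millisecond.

0.054 s

t = x/V₂ + 2h·√(V₂²−V₁²)/(V₁V₂).
√(V₂²−V₁²) = √(5970²−1643²) = 5739.5 m/s; delay term = 2·41.7·5739.5/(1643·5970) = 0.04880 s.
t = 32.5/5970 + 0.04880 = 0.05424 s.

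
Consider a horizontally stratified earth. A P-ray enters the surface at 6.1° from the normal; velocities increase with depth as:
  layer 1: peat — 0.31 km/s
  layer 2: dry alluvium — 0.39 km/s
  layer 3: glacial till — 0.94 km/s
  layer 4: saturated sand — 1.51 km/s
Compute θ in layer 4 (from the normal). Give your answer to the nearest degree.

31°

Ray parameter p = sin 6.1° / 0.31 = 3.4279e-01 s/km.
sin θ_4 = p·V_4 = 3.4279e-01 × 1.51 = 0.5176.
θ_4 = 31.17° from the vertical.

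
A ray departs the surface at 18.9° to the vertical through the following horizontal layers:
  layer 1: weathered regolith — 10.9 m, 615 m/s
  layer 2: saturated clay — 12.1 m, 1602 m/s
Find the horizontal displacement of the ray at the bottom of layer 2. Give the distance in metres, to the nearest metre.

Ray parameter p = sin 18.9° / 615 m/s = 5.2669e-04 s/m.
Layer 1: θ = 18.90°; offset = 10.9·tan 18.90° = 3.732 m.
Layer 2: sin θ = p·1602 = 0.8438 → θ = 57.54°; offset = 12.1·tan 57.54° = 19.022 m.
Summing the layer offsets gives 22.754 m.

23 m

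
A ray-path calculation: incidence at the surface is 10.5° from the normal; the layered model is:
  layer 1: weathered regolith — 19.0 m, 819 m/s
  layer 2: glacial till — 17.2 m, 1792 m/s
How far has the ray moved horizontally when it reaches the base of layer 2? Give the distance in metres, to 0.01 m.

11.00 m

p = sin θ₁/V₁ = sin 10.5°/819 = 2.2251e-04 s/m is conserved through the stack.
Layer 1: θ = 10.50°; offset = 19.0·tan 10.50° = 3.5214 m.
Layer 2: sin θ = p·1792 = 0.3987 → θ = 23.50°; offset = 17.2·tan 23.50° = 7.4785 m.
Summing the layer offsets gives 11.0000 m.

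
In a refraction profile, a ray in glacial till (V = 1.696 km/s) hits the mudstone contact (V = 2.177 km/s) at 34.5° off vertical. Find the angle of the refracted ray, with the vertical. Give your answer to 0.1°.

46.6°

Snell's law: sin θ₂ = (V₂/V₁)·sin θ₁ = (2.177/1.696)·sin 34.5° = 0.7270.
θ₂ = arcsin 0.7270 = 46.64° from the normal.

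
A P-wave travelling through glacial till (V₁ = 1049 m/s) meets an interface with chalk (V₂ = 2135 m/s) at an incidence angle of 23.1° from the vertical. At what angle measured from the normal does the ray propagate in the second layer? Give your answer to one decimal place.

53.0°

sin θ₁/V₁ = sin θ₂/V₂ ⇒ sin θ₂ = 2135·sin 23.1°/1049 = 2135·0.3923/1049 = 0.7985.
θ₂ = sin⁻¹(0.7985) = 52.99° (from vertical).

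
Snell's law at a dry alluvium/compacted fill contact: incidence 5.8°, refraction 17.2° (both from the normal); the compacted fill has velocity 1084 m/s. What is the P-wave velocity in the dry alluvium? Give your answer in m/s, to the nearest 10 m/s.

370 m/s

sin 5.8° = 0.1011; sin 17.2° = 0.2957.
V₁ = V₂·(sin θ₁/sin θ₂) = 1084·(0.1011/0.2957) = 370.45 m/s.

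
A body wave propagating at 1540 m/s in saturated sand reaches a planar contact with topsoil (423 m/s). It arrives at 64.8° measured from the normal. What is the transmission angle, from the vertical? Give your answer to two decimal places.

Snell's law: sin θ₂ = (V₂/V₁)·sin θ₁ = (423/1540)·sin 64.8° = 0.2485.
θ₂ = sin⁻¹(0.2485) = 14.39° (from vertical).

14.39°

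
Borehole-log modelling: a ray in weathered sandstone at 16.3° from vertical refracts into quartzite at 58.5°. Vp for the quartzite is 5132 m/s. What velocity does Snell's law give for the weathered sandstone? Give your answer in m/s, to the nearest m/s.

Snell's law: sin 16.3°/V₁ = sin 58.5°/V₂.
V₁ = V₂·sin 16.3°/sin 58.5° = 5132 × 0.3292 = 1689.32 m/s.

1689 m/s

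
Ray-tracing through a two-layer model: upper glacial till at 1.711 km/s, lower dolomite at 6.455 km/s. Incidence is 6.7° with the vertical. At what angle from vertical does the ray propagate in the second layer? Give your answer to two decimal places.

sin θ₁/V₁ = sin θ₂/V₂ ⇒ sin θ₂ = 6.455·sin 6.7°/1.711 = 6.455·0.1167/1.711 = 0.4402.
θ₂ = arcsin 0.4402 = 26.11° from the normal.

26.11°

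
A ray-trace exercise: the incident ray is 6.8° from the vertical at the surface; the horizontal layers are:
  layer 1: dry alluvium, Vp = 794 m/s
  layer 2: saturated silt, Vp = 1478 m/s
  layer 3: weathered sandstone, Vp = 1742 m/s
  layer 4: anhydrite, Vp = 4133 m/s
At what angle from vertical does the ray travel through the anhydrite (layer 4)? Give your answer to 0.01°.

38.05°

Ray parameter p = sin 6.8° / 794 = 1.4912e-04 s/m.
sin θ_4 = p·V_4 = 1.4912e-04 × 4133 = 0.6163.
θ_4 = 38.05° from the vertical.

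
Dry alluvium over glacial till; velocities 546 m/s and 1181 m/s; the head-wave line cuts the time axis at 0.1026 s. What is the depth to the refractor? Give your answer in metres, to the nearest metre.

32 m

h = tᵢ·V₁·V₂ / (2·√(V₂²−V₁²)).
√(V₂²−V₁²) = √(1181² − 546²) = 1047.2 m/s.
h = 0.1026 s × 546 × 1181 / (2 × 1047.2) = 31.59 m.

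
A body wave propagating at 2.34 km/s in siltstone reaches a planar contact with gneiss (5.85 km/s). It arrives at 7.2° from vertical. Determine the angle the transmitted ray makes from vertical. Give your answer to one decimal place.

18.3°

sin θ₁/V₁ = sin θ₂/V₂ ⇒ sin θ₂ = 5.85·sin 7.2°/2.34 = 5.85·0.1253/2.34 = 0.3133.
θ₂ = arcsin 0.3133 = 18.26° from the normal.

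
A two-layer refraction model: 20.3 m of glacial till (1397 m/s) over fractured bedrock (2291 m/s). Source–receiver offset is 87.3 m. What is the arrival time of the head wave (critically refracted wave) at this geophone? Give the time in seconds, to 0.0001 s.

t = x/V₂ + 2h·√(V₂²−V₁²)/(V₁V₂).
√(V₂²−V₁²) = √(2291²−1397²) = 1815.8 m/s; delay term = 2·20.3·1815.8/(1397·2291) = 0.02303 s.
t = 87.3/2291 + 0.02303 = 0.06114 s.

0.0611 s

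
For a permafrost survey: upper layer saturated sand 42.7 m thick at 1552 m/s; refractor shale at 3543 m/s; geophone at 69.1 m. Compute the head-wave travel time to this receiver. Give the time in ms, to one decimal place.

69.0 ms

θ_c = arcsin(V₁/V₂) = arcsin(1552/3543) = 25.98°, cos θ_c = 0.8990.
Intercept time tᵢ = 2h cos θ_c / V₁ = 2·42.7·0.8990/1552 = 0.04947 s.
t = x/V₂ + tᵢ = 69.1/3543 + 0.04947 = 0.06897 s.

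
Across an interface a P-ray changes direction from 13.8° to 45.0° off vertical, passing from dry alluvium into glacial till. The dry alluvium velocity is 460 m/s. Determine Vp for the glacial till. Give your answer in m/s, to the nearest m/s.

sin 13.8° = 0.2385; sin 45.0° = 0.7071.
V₂ = V₁·(sin θ₂/sin θ₁) = 460·(0.7071/0.2385) = 1363.62 m/s.

1364 m/s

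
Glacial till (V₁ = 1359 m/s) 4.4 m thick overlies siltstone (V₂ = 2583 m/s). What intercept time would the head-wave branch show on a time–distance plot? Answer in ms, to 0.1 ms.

5.5 ms

tᵢ = 2h·√(V₂²−V₁²)/(V₁V₂).
√(V₂²−V₁²) = √(2583²−1359²) = 2196.6 m/s.
tᵢ = 2·4.4·2196.6/(1359·2583) = 0.00551 s.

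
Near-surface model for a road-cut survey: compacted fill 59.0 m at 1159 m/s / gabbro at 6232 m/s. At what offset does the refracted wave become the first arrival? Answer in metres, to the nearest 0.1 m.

142.4 m

θ_c = arcsin(1159/6232) = 10.72°, so cos θ_c = 0.9826 and tᵢ = 2h cos θ_c/V₁ = 0.1000 s.
At crossover x/V₁ = x/V₂ + tᵢ ⇒ x = tᵢ/(1/V₁ − 1/V₂) = 0.10004/(8.6281e-04 − 1.6046e-04) = 142.43 m.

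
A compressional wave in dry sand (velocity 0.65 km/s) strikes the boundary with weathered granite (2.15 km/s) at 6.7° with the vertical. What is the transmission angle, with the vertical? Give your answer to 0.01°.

22.70°

Snell's law: sin θ₂ = (V₂/V₁)·sin θ₁ = (2.15/0.65)·sin 6.7° = 0.3859.
θ₂ = sin⁻¹(0.3859) = 22.70° (from vertical).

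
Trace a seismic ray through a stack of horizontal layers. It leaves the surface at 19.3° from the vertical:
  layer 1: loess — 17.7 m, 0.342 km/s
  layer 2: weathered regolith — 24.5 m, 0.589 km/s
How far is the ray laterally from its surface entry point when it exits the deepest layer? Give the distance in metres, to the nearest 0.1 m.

23.2 m

p = sin θ₁/V₁ = sin 19.3°/0.342 = 9.6642e-01 s/km is conserved through the stack.
Layer 1: θ = 19.30°; offset = 17.7·tan 19.30° = 6.198 m.
Layer 2: sin θ = p·0.589 = 0.5692 → θ = 34.70°; offset = 24.5·tan 34.70° = 16.962 m.
Total horizontal offset = 23.160 m.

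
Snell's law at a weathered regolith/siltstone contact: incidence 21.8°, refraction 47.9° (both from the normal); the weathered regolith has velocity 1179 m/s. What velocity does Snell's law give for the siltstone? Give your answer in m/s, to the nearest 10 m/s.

Snell's law: sin 21.8°/V₁ = sin 47.9°/V₂.
V₂ = V₁·sin 47.9°/sin 21.8° = 1179 × 1.9980 = 2355.59 m/s.

2360 m/s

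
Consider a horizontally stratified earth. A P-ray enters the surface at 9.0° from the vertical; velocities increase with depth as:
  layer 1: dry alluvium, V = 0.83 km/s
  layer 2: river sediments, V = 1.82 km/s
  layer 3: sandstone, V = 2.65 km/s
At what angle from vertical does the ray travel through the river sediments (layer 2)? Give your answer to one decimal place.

20.1°

Snell's law across each interface conserves sin θ / V, so sin θ_2 = V_2·sin θ₁/V₁.
sin θ_2 = 1.82 × sin 9.0° / 0.83 = 0.3430.
θ_2 = 20.06° from the vertical.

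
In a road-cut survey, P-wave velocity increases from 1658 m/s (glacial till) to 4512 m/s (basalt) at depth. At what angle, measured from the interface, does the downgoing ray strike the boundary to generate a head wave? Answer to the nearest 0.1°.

Critical incidence: sin θ_c = V₁/V₂ = 1658/4512 = 0.3675.
θ_c = arcsin 0.3675 = 21.56°.
Measured from the interface: 90° − 21.56° = 68.44°.

68.4°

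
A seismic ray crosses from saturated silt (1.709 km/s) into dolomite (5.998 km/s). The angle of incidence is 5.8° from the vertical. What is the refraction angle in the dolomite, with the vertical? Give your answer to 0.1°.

sin θ₁/V₁ = sin θ₂/V₂ ⇒ sin θ₂ = 5.998·sin 5.8°/1.709 = 5.998·0.1011/1.709 = 0.3547.
θ₂ = arcsin 0.3547 = 20.77° from the normal.

20.8°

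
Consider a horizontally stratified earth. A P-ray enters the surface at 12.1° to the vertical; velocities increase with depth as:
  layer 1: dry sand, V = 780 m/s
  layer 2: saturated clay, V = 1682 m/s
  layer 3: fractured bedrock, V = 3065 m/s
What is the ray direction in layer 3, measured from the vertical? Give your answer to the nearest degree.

Snell's law across each interface conserves sin θ / V, so sin θ_3 = V_3·sin θ₁/V₁.
sin θ_3 = 3065 × sin 12.1° / 780 = 0.8237.
θ_3 = 55.46° from the vertical.

55°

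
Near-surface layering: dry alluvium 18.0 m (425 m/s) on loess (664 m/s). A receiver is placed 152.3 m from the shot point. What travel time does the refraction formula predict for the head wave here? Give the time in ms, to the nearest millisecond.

t = x/V₂ + 2h·√(V₂²−V₁²)/(V₁V₂).
√(V₂²−V₁²) = √(664²−425²) = 510.2 m/s; delay term = 2·18.0·510.2/(425·664) = 0.06508 s.
t = 152.3/664 + 0.06508 = 0.29445 s.

294 ms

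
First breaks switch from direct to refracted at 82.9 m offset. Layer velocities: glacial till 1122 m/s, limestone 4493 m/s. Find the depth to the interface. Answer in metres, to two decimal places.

x_cross = 2h·√((V₂+V₁)/(V₂−V₁)) → h = x_cross / (2·√((V₂+V₁)/(V₂−V₁))).
√((V₂+V₁)/(V₂−V₁)) = √((4493+1122)/(4493−1122)) = 1.2906.
h = 82.9 / (2·1.2906) = 32.12 m.

32.12 m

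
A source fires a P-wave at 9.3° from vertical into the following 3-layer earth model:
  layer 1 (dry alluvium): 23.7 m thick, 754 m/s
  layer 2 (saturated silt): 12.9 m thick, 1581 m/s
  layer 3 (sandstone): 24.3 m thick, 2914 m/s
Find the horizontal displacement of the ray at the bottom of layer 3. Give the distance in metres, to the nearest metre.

Apply Snell's law at each interface; in layer i the horizontal offset is hᵢ·tan θᵢ.
Layer 1: θ = 9.30°; offset = 23.7·tan 9.30° = 3.881 m.
Layer 2: sin θ = 1581·sin 9.3°/754 = 0.3389, θ = 19.81°; offset = 12.9·tan 19.81° = 4.646 m.
Layer 3: sin θ = 2914·sin 9.3°/754 = 0.6246, θ = 38.65°; offset = 24.3·tan 38.65° = 19.433 m.
Σ offsets = 27.960 m.

28 m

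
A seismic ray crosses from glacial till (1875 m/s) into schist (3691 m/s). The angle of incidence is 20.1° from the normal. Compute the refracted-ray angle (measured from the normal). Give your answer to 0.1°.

42.6°

Snell's law: sin θ₂ = (V₂/V₁)·sin θ₁ = (3691/1875)·sin 20.1° = 0.6765.
θ₂ = arcsin 0.6765 = 42.57° from the normal.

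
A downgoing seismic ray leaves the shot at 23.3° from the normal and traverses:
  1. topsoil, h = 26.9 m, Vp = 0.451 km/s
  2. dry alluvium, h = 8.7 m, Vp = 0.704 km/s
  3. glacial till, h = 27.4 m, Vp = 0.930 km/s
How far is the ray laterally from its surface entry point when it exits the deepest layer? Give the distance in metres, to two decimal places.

57.04 m

Apply Snell's law at each interface; in layer i the horizontal offset is hᵢ·tan θᵢ.
Layer 1: θ = 23.30°; offset = 26.9·tan 23.30° = 11.5850 m.
Layer 2: sin θ = 0.704·sin 23.3°/0.451 = 0.6174, θ = 38.13°; offset = 8.7·tan 38.13° = 6.8288 m.
Layer 3: sin θ = 0.930·sin 23.3°/0.451 = 0.8156, θ = 54.65°; offset = 27.4·tan 54.65° = 38.6290 m.
Σ offsets = 57.0428 m.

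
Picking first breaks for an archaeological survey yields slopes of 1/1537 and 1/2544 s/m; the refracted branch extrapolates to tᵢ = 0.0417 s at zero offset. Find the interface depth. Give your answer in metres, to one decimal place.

40.2 m

h = tᵢ·V₁·V₂ / (2·√(V₂²−V₁²)).
√(V₂²−V₁²) = √(2544² − 1537²) = 2027.2 m/s.
h = 0.0417 s × 1537 × 2544 / (2 × 2027.2) = 40.22 m.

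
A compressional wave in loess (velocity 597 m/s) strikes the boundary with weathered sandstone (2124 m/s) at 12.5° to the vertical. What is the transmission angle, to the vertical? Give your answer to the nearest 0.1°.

Snell's law: sin θ₂ = (V₂/V₁)·sin θ₁ = (2124/597)·sin 12.5° = 0.7700.
θ₂ = arcsin 0.7700 = 50.36° from the normal.

50.4°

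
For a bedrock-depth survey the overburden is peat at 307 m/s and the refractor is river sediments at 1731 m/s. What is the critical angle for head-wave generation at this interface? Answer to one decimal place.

10.2°

At critical incidence the refracted ray runs along the interface (θ₂ = 90°), so sin θ_c = V₁/V₂.
θ_c = arcsin(307/1731) = arcsin 0.1774 = 10.22°.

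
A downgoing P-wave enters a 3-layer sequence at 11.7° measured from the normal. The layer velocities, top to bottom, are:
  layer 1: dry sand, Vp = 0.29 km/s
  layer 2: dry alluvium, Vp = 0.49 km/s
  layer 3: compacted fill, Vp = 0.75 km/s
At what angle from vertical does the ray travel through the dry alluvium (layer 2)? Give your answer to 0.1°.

20.0°

Ray parameter p = sin 11.7° / 0.29 = 6.9927e-01 s/km.
sin θ_2 = p·V_2 = 6.9927e-01 × 0.49 = 0.3426.
θ_2 = arcsin 0.3426 = 20.04°.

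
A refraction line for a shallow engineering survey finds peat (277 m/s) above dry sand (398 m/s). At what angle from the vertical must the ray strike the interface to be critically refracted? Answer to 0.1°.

At critical incidence the refracted ray runs along the interface (θ₂ = 90°), so sin θ_c = V₁/V₂.
θ_c = arcsin(277/398) = arcsin 0.6960 = 44.11°.

44.1°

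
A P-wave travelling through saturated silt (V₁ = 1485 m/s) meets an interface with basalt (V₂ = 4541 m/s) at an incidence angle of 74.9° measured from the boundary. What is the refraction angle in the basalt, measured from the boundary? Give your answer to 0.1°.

37.2°

Convert to the normal: θ₁ = 90° − 74.9° = 15.1°.
sin θ₁/V₁ = sin θ₂/V₂ ⇒ sin θ₂ = 4541·sin 15.1°/1485 = 4541·0.2605/1485 = 0.7966.
θ₂ = sin⁻¹(0.7966) = 52.81° (from vertical).
From the interface: 90° − 52.81° = 37.19°.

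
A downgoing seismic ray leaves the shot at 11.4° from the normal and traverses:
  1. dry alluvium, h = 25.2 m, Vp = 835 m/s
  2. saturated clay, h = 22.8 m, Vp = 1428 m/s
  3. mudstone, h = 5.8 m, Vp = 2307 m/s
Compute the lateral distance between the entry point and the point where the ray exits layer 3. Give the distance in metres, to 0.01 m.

p = sin θ₁/V₁ = sin 11.4°/835 = 2.3672e-04 s/m is conserved through the stack.
Layer 1: θ = 11.40°; offset = 25.2·tan 11.40° = 5.0812 m.
Layer 2: sin θ = p·1428 = 0.3380 → θ = 19.76°; offset = 22.8·tan 19.76° = 8.1891 m.
Layer 3: sin θ = p·2307 = 0.5461 → θ = 33.10°; offset = 5.8·tan 33.10° = 3.7810 m.
Summing the layer offsets gives 17.0513 m.

17.05 m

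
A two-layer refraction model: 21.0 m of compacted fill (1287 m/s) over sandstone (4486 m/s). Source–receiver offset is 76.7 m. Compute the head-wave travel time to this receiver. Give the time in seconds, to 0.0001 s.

0.0484 s

t = x/V₂ + 2h·√(V₂²−V₁²)/(V₁V₂).
√(V₂²−V₁²) = √(4486²−1287²) = 4297.4 m/s; delay term = 2·21.0·4297.4/(1287·4486) = 0.03126 s.
t = 76.7/4486 + 0.03126 = 0.04836 s.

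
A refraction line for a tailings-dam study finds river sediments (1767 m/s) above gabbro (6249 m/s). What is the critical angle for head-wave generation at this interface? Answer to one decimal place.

At critical incidence the refracted ray runs along the interface (θ₂ = 90°), so sin θ_c = V₁/V₂.
θ_c = arcsin(1767/6249) = arcsin 0.2828 = 16.43°.

16.4°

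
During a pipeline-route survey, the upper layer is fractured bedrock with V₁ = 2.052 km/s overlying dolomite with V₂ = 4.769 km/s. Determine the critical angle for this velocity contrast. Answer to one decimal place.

25.5°

Critical incidence: sin θ_c = V₁/V₂ = 2.052/4.769 = 0.4303.
θ_c = arcsin 0.4303 = 25.49°.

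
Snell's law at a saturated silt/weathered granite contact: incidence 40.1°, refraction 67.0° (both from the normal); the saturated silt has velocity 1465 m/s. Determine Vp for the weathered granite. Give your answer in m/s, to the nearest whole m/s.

sin 40.1° = 0.6441; sin 67.0° = 0.9205.
V₂ = V₁·(sin θ₂/sin θ₁) = 1465·(0.9205/0.6441) = 2093.60 m/s.

2094 m/s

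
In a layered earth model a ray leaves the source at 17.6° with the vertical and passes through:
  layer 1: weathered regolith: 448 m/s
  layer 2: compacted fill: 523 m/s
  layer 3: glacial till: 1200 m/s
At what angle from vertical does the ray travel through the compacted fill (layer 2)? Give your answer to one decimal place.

20.7°

Ray parameter p = sin 17.6° / 448 = 6.7493e-04 s/m.
sin θ_2 = p·V_2 = 6.7493e-04 × 523 = 0.3530.
θ_2 = arcsin 0.3530 = 20.67°.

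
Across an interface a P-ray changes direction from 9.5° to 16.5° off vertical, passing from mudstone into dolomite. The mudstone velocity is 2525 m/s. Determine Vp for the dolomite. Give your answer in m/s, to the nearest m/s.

sin 9.5° = 0.1650; sin 16.5° = 0.2840.
V₂ = V₁·(sin θ₂/sin θ₁) = 2525·(0.2840/0.1650) = 4345.04 m/s.

4345 m/s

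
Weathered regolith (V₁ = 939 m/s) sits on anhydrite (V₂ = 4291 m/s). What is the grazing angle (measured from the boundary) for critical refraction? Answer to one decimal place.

At critical incidence the refracted ray runs along the interface (θ₂ = 90°), so sin θ_c = V₁/V₂.
θ_c = arcsin(939/4291) = arcsin 0.2188 = 12.64°.
Measured from the interface: 90° − 12.64° = 77.36°.

77.4°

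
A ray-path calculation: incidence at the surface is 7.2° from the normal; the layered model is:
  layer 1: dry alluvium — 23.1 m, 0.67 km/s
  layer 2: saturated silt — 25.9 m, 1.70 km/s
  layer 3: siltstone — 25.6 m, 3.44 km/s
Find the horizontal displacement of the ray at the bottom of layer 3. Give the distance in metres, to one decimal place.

33.1 m

Apply Snell's law at each interface; in layer i the horizontal offset is hᵢ·tan θᵢ.
Layer 1: θ = 7.20°; offset = 23.1·tan 7.20° = 2.918 m.
Layer 2: sin θ = 1.70·sin 7.2°/0.67 = 0.3180, θ = 18.54°; offset = 25.9·tan 18.54° = 8.687 m.
Layer 3: sin θ = 3.44·sin 7.2°/0.67 = 0.6435, θ = 40.05°; offset = 25.6·tan 40.05° = 21.522 m.
Σ offsets = 33.127 m.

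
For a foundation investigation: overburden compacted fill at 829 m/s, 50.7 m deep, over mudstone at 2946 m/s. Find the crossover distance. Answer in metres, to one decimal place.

135.4 m

x_cross = 2h·√((V₂+V₁)/(V₂−V₁)).
(V₂+V₁)/(V₂−V₁) = (2946+829)/(2946−829) = 1.7832; √ = 1.3354.
x_cross = 2·50.7·1.3354 = 135.41 m.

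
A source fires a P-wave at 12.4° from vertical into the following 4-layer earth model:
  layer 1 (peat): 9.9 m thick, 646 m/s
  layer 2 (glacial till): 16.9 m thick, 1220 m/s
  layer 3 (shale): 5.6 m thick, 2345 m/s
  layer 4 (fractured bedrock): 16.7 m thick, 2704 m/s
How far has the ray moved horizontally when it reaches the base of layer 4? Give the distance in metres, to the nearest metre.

51 m

Apply Snell's law at each interface; in layer i the horizontal offset is hᵢ·tan θᵢ.
Layer 1: θ = 12.40°; offset = 9.9·tan 12.40° = 2.177 m.
Layer 2: sin θ = 1220·sin 12.4°/646 = 0.4055, θ = 23.92°; offset = 16.9·tan 23.92° = 7.498 m.
Layer 3: sin θ = 2345·sin 12.4°/646 = 0.7795, θ = 51.21°; offset = 5.6·tan 51.21° = 6.969 m.
Layer 4: sin θ = 2704·sin 12.4°/646 = 0.8988, θ = 64.00°; offset = 16.7·tan 64.00° = 34.247 m.
Σ offsets = 50.890 m.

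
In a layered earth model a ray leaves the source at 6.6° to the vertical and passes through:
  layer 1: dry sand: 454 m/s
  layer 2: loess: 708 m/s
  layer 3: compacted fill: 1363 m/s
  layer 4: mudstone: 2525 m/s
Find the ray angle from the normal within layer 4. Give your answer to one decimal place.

Ray parameter p = sin 6.6° / 454 = 2.5317e-04 s/m.
sin θ_4 = p·V_4 = 2.5317e-04 × 2525 = 0.6392.
θ_4 = arcsin 0.6392 = 39.74°.

39.7°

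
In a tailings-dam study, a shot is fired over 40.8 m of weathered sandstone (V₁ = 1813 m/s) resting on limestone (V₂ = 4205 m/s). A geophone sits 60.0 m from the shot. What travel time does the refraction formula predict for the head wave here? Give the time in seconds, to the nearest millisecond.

0.055 s

t = x/V₂ + 2h·√(V₂²−V₁²)/(V₁V₂).
√(V₂²−V₁²) = √(4205²−1813²) = 3794.1 m/s; delay term = 2·40.8·3794.1/(1813·4205) = 0.04061 s.
t = 60.0/4205 + 0.04061 = 0.05488 s.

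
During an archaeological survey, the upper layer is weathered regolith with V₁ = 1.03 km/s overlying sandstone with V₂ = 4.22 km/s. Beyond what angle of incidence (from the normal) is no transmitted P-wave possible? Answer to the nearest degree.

14°

Critical incidence: sin θ_c = V₁/V₂ = 1.03/4.22 = 0.2441.
θ_c = arcsin 0.2441 = 14.13°.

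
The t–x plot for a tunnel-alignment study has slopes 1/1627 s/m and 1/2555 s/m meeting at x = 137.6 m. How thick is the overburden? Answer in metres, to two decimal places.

32.41 m

h = (x_cross/2)·√((V₂−V₁)/(V₂+V₁)).
(V₂−V₁)/(V₂+V₁) = (2555−1627)/(2555+1627) = 0.2219; √ = 0.4711.
h = (137.6/2)·0.4711 = 32.41 m.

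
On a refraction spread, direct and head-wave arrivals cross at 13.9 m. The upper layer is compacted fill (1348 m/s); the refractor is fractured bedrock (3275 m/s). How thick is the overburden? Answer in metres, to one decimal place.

4.5 m

x_cross = 2h·√((V₂+V₁)/(V₂−V₁)) → h = x_cross / (2·√((V₂+V₁)/(V₂−V₁))).
√((V₂+V₁)/(V₂−V₁)) = √((3275+1348)/(3275−1348)) = 1.5489.
h = 13.9 / (2·1.5489) = 4.49 m.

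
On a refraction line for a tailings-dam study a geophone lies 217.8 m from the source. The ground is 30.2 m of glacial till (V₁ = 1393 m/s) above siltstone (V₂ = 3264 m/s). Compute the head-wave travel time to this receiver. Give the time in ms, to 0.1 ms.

θ_c = arcsin(V₁/V₂) = arcsin(1393/3264) = 25.26°, cos θ_c = 0.9044.
Intercept time tᵢ = 2h cos θ_c / V₁ = 2·30.2·0.9044/1393 = 0.03921 s.
t = x/V₂ + tᵢ = 217.8/3264 + 0.03921 = 0.10594 s.

105.9 ms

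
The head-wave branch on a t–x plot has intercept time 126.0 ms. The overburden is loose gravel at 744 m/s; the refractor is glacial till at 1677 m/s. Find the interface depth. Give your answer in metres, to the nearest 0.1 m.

h = tᵢ·V₁·V₂ / (2·√(V₂²−V₁²)).
√(V₂²−V₁²) = √(1677² − 744²) = 1502.9 m/s.
h = 0.126 s × 744 × 1677 / (2 × 1502.9) = 52.30 m.

52.3 m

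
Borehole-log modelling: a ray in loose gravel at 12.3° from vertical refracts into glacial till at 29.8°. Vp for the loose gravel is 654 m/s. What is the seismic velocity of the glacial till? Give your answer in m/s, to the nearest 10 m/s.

1530 m/s

Snell's law: sin 12.3°/V₁ = sin 29.8°/V₂.
V₂ = V₁·sin 29.8°/sin 12.3° = 654 × 2.3329 = 1525.70 m/s.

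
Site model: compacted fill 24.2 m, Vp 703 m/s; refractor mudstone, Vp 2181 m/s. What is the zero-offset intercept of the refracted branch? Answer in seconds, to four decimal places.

tᵢ = 2h·√(V₂²−V₁²)/(V₁V₂).
√(V₂²−V₁²) = √(2181²−703²) = 2064.6 m/s.
tᵢ = 2·24.2·2064.6/(703·2181) = 0.06517 s.

0.0652 s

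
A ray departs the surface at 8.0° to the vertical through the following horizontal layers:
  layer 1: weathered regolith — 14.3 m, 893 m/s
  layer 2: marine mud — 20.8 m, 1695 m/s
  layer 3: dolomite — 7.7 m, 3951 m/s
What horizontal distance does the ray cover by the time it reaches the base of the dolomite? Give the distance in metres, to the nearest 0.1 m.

13.7 m

Apply Snell's law at each interface; in layer i the horizontal offset is hᵢ·tan θᵢ.
Layer 1: θ = 8.00°; offset = 14.3·tan 8.00° = 2.010 m.
Layer 2: sin θ = 1695·sin 8.0°/893 = 0.2642, θ = 15.32°; offset = 20.8·tan 15.32° = 5.697 m.
Layer 3: sin θ = 3951·sin 8.0°/893 = 0.6158, θ = 38.01°; offset = 7.7·tan 38.01° = 6.017 m.
Total horizontal offset = 13.724 m.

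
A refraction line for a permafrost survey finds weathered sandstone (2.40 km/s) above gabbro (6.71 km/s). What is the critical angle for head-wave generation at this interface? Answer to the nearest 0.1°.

21.0°

At critical incidence the refracted ray runs along the interface (θ₂ = 90°), so sin θ_c = V₁/V₂.
θ_c = arcsin(2.40/6.71) = arcsin 0.3577 = 20.96°.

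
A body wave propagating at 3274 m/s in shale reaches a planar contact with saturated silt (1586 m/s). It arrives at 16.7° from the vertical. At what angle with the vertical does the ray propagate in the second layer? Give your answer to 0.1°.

8.0°

sin θ₁/V₁ = sin θ₂/V₂ ⇒ sin θ₂ = 1586·sin 16.7°/3274 = 1586·0.2874/3274 = 0.1392.
θ₂ = arcsin 0.1392 = 8.00° from the normal.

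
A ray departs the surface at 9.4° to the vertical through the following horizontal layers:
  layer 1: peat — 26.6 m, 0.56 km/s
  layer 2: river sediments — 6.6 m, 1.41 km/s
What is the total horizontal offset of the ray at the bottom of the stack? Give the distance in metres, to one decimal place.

p = sin θ₁/V₁ = sin 9.4°/0.56 = 2.9165e-01 s/km is conserved through the stack.
Layer 1: θ = 9.40°; offset = 26.6·tan 9.40° = 4.404 m.
Layer 2: sin θ = p·1.41 = 0.4112 → θ = 24.28°; offset = 6.6·tan 24.28° = 2.978 m.
Total horizontal offset = 7.381 m.

7.4 m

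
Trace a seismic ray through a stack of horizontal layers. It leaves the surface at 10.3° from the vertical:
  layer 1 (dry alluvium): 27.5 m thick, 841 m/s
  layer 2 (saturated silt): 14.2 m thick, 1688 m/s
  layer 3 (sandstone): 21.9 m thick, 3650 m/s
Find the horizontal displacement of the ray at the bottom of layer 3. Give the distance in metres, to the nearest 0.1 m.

p = sin θ₁/V₁ = sin 10.3°/841 = 2.1261e-04 s/m is conserved through the stack.
Layer 1: θ = 10.30°; offset = 27.5·tan 10.30° = 4.998 m.
Layer 2: sin θ = p·1688 = 0.3589 → θ = 21.03°; offset = 14.2·tan 21.03° = 5.460 m.
Layer 3: sin θ = p·3650 = 0.7760 → θ = 50.90°; offset = 21.9·tan 50.90° = 26.945 m.
Σ offsets = 37.403 m.

37.4 m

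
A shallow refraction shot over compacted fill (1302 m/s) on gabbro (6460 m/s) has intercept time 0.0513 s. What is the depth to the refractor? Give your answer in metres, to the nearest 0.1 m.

θ_c = arcsin(1302/6460) = 11.63°; cos θ_c = 0.9795.
tᵢ = 2h cos θ_c/V₁ ⇒ h = tᵢ·V₁/(2 cos θ_c) = 0.0513·1302/(2·0.9795) = 34.10 m.

34.1 m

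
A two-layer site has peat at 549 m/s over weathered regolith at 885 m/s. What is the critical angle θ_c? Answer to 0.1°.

38.3°

Critical incidence: sin θ_c = V₁/V₂ = 549/885 = 0.6203.
θ_c = arcsin 0.6203 = 38.34°.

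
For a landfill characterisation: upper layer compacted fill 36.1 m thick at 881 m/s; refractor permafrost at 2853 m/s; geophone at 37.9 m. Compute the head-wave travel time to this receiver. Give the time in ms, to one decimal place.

θ_c = arcsin(V₁/V₂) = arcsin(881/2853) = 17.99°, cos θ_c = 0.9511.
Intercept time tᵢ = 2h cos θ_c / V₁ = 2·36.1·0.9511/881 = 0.07795 s.
t = x/V₂ + tᵢ = 37.9/2853 + 0.07795 = 0.09123 s.

91.2 ms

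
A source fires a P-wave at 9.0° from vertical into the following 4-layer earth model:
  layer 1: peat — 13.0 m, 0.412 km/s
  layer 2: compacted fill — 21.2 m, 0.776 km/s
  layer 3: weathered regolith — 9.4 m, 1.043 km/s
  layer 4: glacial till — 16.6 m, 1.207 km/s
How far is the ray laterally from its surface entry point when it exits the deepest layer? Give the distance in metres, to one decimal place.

21.2 m

Apply Snell's law at each interface; in layer i the horizontal offset is hᵢ·tan θᵢ.
Layer 1: θ = 9.00°; offset = 13.0·tan 9.00° = 2.059 m.
Layer 2: sin θ = 0.776·sin 9.0°/0.412 = 0.2946, θ = 17.14°; offset = 21.2·tan 17.14° = 6.537 m.
Layer 3: sin θ = 1.043·sin 9.0°/0.412 = 0.3960, θ = 23.33°; offset = 9.4·tan 23.33° = 4.054 m.
Layer 4: sin θ = 1.207·sin 9.0°/0.412 = 0.4583, θ = 27.28°; offset = 16.6·tan 27.28° = 8.559 m.
Summing the layer offsets gives 21.209 m.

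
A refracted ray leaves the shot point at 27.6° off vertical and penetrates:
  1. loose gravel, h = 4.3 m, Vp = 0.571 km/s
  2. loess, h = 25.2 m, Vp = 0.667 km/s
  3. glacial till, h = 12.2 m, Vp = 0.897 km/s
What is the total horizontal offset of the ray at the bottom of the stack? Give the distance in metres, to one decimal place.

31.4 m

Apply Snell's law at each interface; in layer i the horizontal offset is hᵢ·tan θᵢ.
Layer 1: θ = 27.60°; offset = 4.3·tan 27.60° = 2.248 m.
Layer 2: sin θ = 0.667·sin 27.6°/0.571 = 0.5412, θ = 32.76°; offset = 25.2·tan 32.76° = 16.218 m.
Layer 3: sin θ = 0.897·sin 27.6°/0.571 = 0.7278, θ = 46.70°; offset = 12.2·tan 46.70° = 12.948 m.
Σ offsets = 31.414 m.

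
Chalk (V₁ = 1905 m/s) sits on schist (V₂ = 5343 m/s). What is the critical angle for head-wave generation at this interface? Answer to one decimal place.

20.9°

Critical incidence: sin θ_c = V₁/V₂ = 1905/5343 = 0.3565.
θ_c = arcsin 0.3565 = 20.89°.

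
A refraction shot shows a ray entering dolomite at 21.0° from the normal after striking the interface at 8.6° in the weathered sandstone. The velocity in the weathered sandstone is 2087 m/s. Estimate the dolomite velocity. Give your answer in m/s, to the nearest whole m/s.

Snell's law: sin 8.6°/V₁ = sin 21.0°/V₂.
V₂ = V₁·sin 21.0°/sin 8.6° = 2087 × 2.3965 = 5001.59 m/s.

5002 m/s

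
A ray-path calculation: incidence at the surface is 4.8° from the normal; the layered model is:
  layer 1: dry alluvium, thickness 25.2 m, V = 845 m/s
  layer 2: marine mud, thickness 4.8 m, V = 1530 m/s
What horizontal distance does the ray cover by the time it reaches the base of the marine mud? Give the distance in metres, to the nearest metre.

3 m

Ray parameter p = sin 4.8° / 845 m/s = 9.9027e-05 s/m.
Layer 1: θ = 4.80°; offset = 25.2·tan 4.80° = 2.116 m.
Layer 2: sin θ = p·1530 = 0.1515 → θ = 8.71°; offset = 4.8·tan 8.71° = 0.736 m.
Summing the layer offsets gives 2.852 m.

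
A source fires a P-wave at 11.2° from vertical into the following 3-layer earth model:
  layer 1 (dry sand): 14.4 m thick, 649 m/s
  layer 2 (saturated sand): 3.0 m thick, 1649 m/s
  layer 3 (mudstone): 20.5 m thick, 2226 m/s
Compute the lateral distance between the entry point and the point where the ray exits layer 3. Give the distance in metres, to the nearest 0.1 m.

p = sin θ₁/V₁ = sin 11.2°/649 = 2.9928e-04 s/m is conserved through the stack.
Layer 1: θ = 11.20°; offset = 14.4·tan 11.20° = 2.851 m.
Layer 2: sin θ = p·1649 = 0.4935 → θ = 29.57°; offset = 3.0·tan 29.57° = 1.702 m.
Layer 3: sin θ = p·2226 = 0.6662 → θ = 41.77°; offset = 20.5·tan 41.77° = 18.313 m.
Summing the layer offsets gives 22.866 m.

22.9 m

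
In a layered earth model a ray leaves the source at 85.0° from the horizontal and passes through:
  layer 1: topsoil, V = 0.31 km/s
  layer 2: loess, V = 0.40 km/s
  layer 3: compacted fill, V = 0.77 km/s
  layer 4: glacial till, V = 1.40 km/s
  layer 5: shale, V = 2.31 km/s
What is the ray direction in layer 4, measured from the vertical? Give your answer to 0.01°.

23.18°

From the normal: θ₁ = 90° − 85.0° = 5.0°.
Ray parameter p = sin 5.0° / 0.31 = 2.8115e-01 s/km.
sin θ_4 = p·V_4 = 2.8115e-01 × 1.40 = 0.3936.
θ_4 = 23.18° from the vertical.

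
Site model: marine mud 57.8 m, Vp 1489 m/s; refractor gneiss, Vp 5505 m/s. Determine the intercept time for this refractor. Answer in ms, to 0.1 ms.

74.7 ms

tᵢ = 2h·√(V₂²−V₁²)/(V₁V₂).
√(V₂²−V₁²) = √(5505²−1489²) = 5299.8 m/s.
tᵢ = 2·57.8·5299.8/(1489·5505) = 0.07474 s.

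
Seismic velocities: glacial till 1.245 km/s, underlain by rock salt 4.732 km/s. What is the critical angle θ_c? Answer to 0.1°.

Critical incidence: sin θ_c = V₁/V₂ = 1.245/4.732 = 0.2631.
θ_c = arcsin 0.2631 = 15.25°.

15.3°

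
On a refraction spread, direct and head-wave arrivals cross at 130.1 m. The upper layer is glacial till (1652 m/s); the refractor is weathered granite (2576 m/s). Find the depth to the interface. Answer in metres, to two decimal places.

x_cross = 2h·√((V₂+V₁)/(V₂−V₁)) → h = x_cross / (2·√((V₂+V₁)/(V₂−V₁))).
√((V₂+V₁)/(V₂−V₁)) = √((2576+1652)/(2576−1652)) = 2.1391.
h = 130.1 / (2·2.1391) = 30.41 m.

30.41 m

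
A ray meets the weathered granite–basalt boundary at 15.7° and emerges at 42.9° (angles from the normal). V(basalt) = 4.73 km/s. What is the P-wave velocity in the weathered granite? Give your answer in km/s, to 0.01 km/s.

1.88 km/s

Snell's law: sin 15.7°/V₁ = sin 42.9°/V₂.
V₁ = V₂·sin 15.7°/sin 42.9° = 4.73 × 0.3975 = 1.88 km/s.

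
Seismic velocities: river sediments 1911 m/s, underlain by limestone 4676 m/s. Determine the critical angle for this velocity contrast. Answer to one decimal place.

At critical incidence the refracted ray runs along the interface (θ₂ = 90°), so sin θ_c = V₁/V₂.
θ_c = arcsin(1911/4676) = arcsin 0.4087 = 24.12°.

24.1°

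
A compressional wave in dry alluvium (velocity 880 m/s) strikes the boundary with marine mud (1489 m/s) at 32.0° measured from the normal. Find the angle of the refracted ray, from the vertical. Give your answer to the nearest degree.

Snell's law: sin θ₂ = (V₂/V₁)·sin θ₁ = (1489/880)·sin 32.0° = 0.8966.
θ₂ = sin⁻¹(0.8966) = 63.72° (from vertical).

64°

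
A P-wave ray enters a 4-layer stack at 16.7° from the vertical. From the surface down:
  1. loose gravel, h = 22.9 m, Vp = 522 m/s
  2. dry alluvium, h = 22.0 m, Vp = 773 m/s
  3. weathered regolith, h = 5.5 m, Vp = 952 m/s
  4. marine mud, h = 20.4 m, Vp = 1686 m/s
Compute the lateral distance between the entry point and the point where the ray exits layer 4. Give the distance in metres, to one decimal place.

Ray parameter p = sin 16.7° / 522 m/s = 5.5050e-04 s/m.
Layer 1: θ = 16.70°; offset = 22.9·tan 16.70° = 6.870 m.
Layer 2: sin θ = p·773 = 0.4255 → θ = 25.18°; offset = 22.0·tan 25.18° = 10.345 m.
Layer 3: sin θ = p·952 = 0.5241 → θ = 31.61°; offset = 5.5·tan 31.61° = 3.384 m.
Layer 4: sin θ = p·1686 = 0.9281 → θ = 68.15°; offset = 20.4·tan 68.15° = 50.867 m.
Summing the layer offsets gives 71.467 m.

71.5 m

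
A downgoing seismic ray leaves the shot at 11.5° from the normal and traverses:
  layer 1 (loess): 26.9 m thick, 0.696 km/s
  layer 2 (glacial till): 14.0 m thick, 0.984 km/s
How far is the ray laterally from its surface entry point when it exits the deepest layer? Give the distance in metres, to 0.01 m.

Apply Snell's law at each interface; in layer i the horizontal offset is hᵢ·tan θᵢ.
Layer 1: θ = 11.50°; offset = 26.9·tan 11.50° = 5.4729 m.
Layer 2: sin θ = 0.984·sin 11.5°/0.696 = 0.2819, θ = 16.37°; offset = 14.0·tan 16.37° = 4.1129 m.
Summing the layer offsets gives 9.5857 m.

9.59 m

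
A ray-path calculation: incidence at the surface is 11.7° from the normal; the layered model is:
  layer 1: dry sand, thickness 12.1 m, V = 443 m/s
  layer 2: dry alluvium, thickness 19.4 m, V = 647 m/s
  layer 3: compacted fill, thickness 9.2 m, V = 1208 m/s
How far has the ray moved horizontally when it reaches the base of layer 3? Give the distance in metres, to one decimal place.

p = sin θ₁/V₁ = sin 11.7°/443 = 4.5776e-04 s/m is conserved through the stack.
Layer 1: θ = 11.70°; offset = 12.1·tan 11.70° = 2.506 m.
Layer 2: sin θ = p·647 = 0.2962 → θ = 17.23°; offset = 19.4·tan 17.23° = 6.016 m.
Layer 3: sin θ = p·1208 = 0.5530 → θ = 33.57°; offset = 9.2·tan 33.57° = 6.106 m.
Σ offsets = 14.627 m.

14.6 m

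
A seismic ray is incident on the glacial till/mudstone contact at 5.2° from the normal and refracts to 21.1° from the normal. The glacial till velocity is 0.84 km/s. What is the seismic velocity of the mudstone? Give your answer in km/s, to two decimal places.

3.34 km/s

sin 5.2° = 0.0906; sin 21.1° = 0.3600.
V₂ = V₁·(sin θ₂/sin θ₁) = 0.84·(0.3600/0.0906) = 3.34 km/s.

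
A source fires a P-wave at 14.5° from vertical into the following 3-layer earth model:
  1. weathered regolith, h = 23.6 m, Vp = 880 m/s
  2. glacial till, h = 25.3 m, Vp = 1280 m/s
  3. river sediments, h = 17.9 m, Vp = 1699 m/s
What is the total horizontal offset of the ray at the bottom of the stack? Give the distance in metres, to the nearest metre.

Ray parameter p = sin 14.5° / 880 m/s = 2.8452e-04 s/m.
Layer 1: θ = 14.50°; offset = 23.6·tan 14.50° = 6.103 m.
Layer 2: sin θ = p·1280 = 0.3642 → θ = 21.36°; offset = 25.3·tan 21.36° = 9.893 m.
Layer 3: sin θ = p·1699 = 0.4834 → θ = 28.91°; offset = 17.9·tan 28.91° = 9.885 m.
Total horizontal offset = 25.881 m.

26 m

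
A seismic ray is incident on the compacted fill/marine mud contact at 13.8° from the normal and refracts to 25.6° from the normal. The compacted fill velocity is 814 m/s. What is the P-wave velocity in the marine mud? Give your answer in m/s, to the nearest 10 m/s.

1470 m/s

Snell's law: sin 13.8°/V₁ = sin 25.6°/V₂.
V₂ = V₁·sin 25.6°/sin 13.8° = 814 × 1.8114 = 1474.50 m/s.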